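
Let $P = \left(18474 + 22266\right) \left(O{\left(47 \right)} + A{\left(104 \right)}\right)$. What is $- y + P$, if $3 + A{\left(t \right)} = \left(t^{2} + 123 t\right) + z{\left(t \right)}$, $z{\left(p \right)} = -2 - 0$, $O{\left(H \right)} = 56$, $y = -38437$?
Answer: $963906097$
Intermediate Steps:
$z{\left(p \right)} = -2$ ($z{\left(p \right)} = -2 + 0 = -2$)
$A{\left(t \right)} = -5 + t^{2} + 123 t$ ($A{\left(t \right)} = -3 - \left(2 - t^{2} - 123 t\right) = -3 + \left(-2 + t^{2} + 123 t\right) = -5 + t^{2} + 123 t$)
$P = 963867660$ ($P = \left(18474 + 22266\right) \left(56 + \left(-5 + 104^{2} + 123 \cdot 104\right)\right) = 40740 \left(56 + \left(-5 + 10816 + 12792\right)\right) = 40740 \left(56 + 23603\right) = 40740 \cdot 23659 = 963867660$)
$- y + P = \left(-1\right) \left(-38437\right) + 963867660 = 38437 + 963867660 = 963906097$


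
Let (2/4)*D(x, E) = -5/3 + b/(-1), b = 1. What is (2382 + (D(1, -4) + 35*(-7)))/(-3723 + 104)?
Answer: -6395/10857 ≈ -0.58902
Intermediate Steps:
D(x, E) = -16/3 (D(x, E) = 2*(-5/3 + 1/(-1)) = 2*(-5*⅓ + 1*(-1)) = 2*(-5/3 - 1) = 2*(-8/3) = -16/3)
(2382 + (D(1, -4) + 35*(-7)))/(-3723 + 104) = (2382 + (-16/3 + 35*(-7)))/(-3723 + 104) = (2382 + (-16/3 - 245))/(-3619) = (2382 - 751/3)*(-1/3619) = (6395/3)*(-1/3619) = -6395/10857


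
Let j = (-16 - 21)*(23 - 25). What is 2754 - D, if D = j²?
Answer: -2722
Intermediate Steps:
j = 74 (j = -37*(-2) = 74)
D = 5476 (D = 74² = 5476)
2754 - D = 2754 - 1*5476 = 2754 - 5476 = -2722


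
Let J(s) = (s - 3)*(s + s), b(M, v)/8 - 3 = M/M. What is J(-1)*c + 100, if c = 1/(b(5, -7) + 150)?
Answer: 9104/91 ≈ 100.04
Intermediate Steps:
b(M, v) = 32 (b(M, v) = 24 + 8*(M/M) = 24 + 8*1 = 24 + 8 = 32)
J(s) = 2*s*(-3 + s) (J(s) = (-3 + s)*(2*s) = 2*s*(-3 + s))
c = 1/182 (c = 1/(32 + 150) = 1/182 ≈ 0.0054945)
J(-1)*c + 100 = (2*(-1)*(-3 - 1))*(1/182) + 100 = (2*(-1)*(-4))*(1/182) + 100 = 8*(1/182) + 100 = 4/91 + 100 = 9104/91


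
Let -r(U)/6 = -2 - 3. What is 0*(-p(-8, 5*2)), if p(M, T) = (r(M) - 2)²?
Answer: 0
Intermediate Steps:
r(U) = 30 (r(U) = -6*(-2 - 3) = -6*(-5) = 30)
p(M, T) = 784 (p(M, T) = (30 - 2)² = 28² = 784)
0*(-p(-8, 5*2)) = 0*(-1*784) = 0*(-784) = 0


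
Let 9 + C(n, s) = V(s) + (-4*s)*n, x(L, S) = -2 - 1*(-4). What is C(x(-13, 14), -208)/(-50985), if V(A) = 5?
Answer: -332/10197 ≈ -0.032559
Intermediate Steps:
x(L, S) = 2 (x(L, S) = -2 + 4 = 2)
C(n, s) = -4 - 4*n*s (C(n, s) = -9 + (5 + (-4*s)*n) = -9 + (5 - 4*n*s) = -4 - 4*n*s)
C(x(-13, 14), -208)/(-50985) = (-4 - 4*2*(-208))/(-50985) = (-4 + 1664)*(-1/50985) = 1660*(-1/50985) = -332/10197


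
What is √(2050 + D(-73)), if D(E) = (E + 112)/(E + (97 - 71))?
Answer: √4526617/47 ≈ 45.268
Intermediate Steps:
D(E) = (112 + E)/(26 + E) (D(E) = (112 + E)/(E + 26) = (112 + E)/(26 + E))
√(2050 + D(-73)) = √(2050 + (112 - 73)/(26 - 73)) = √(2050 + 39/(-47)) = √(2050 - 1/47*39) = √(2050 - 39/47) = √(96311/47) = √4526617/47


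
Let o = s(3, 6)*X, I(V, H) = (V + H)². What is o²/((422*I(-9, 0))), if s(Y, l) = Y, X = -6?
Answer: 2/211 ≈ 0.0094787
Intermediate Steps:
I(V, H) = (H + V)²
o = -18 (o = 3*(-6) = -18)
o²/((422*I(-9, 0))) = (-18)²/((422*(0 - 9)²)) = 324/((422*(-9)²)) = 324/((422*81)) = 324/34182 = 324*(1/34182) = 2/211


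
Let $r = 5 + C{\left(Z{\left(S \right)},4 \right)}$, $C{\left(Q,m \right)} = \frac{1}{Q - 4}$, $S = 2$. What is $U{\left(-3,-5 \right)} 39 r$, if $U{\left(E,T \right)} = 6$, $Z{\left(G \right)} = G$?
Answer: $1053$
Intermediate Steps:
$C{\left(Q,m \right)} = \frac{1}{-4 + Q}$
$r = \frac{9}{2}$ ($r = 5 + \frac{1}{-4 + 2} = 5 + \frac{1}{-2} = 5 - \frac{1}{2} = \frac{9}{2} \approx 4.5$)
$U{\left(-3,-5 \right)} 39 r = 6 \cdot 39 \cdot \frac{9}{2} = 234 \cdot \frac{9}{2} = 1053$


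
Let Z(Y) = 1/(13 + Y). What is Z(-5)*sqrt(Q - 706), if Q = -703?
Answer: I*sqrt(1409)/8 ≈ 4.6921*I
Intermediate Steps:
Z(-5)*sqrt(Q - 706) = sqrt(-703 - 706)/(13 - 5) = sqrt(-1409)/8 = (I*sqrt(1409))/8 = I*sqrt(1409)/8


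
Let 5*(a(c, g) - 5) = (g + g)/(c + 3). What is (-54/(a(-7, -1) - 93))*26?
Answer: 4680/293 ≈ 15.973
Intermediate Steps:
a(c, g) = 5 + 2*g/(5*(3 + c)) (a(c, g) = 5 + ((g + g)/(c + 3))/5 = 5 + ((2*g)/(3 + c))/5 = 5 + (2*g/(3 + c))/5 = 5 + 2*g/(5*(3 + c)))
(-54/(a(-7, -1) - 93))*26 = (-54/((75 + 2*(-1) + 25*(-7))/(5*(3 - 7)) - 93))*26 = (-54/((⅕)*(75 - 2 - 175)/(-4) - 93))*26 = (-54/((⅕)*(-¼)*(-102) - 93))*26 = (-54/(51/10 - 93))*26 = (-54/(-879/10))*26 = -10/879*(-54)*26 = (180/293)*26 = 4680/293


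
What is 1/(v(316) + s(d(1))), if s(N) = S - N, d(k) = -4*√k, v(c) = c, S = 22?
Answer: 1/342 ≈ 0.0029240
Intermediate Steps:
s(N) = 22 - N
1/(v(316) + s(d(1))) = 1/(316 + (22 - (-4)*√1)) = 1/(316 + (22 - (-4))) = 1/(316 + (22 - 1*(-4))) = 1/(316 + (22 + 4)) = 1/(316 + 26) = 1/342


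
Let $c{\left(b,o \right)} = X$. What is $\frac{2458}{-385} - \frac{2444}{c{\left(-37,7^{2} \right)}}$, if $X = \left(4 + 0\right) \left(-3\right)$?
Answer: $\frac{227861}{1155} \approx 197.28$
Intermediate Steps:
$X = -12$ ($X = 4 \left(-3\right) = -12$)
$c{\left(b,o \right)} = -12$
$\frac{2458}{-385} - \frac{2444}{c{\left(-37,7^{2} \right)}} = \frac{2458}{-385} - \frac{2444}{-12} = 2458 \left(- \frac{1}{385}\right) - - \frac{611}{3} = - \frac{2458}{385} + \frac{611}{3} = \frac{227861}{1155}$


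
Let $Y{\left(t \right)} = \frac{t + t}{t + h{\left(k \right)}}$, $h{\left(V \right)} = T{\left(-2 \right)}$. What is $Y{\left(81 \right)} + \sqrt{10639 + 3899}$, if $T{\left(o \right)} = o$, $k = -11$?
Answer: $\frac{162}{79} + \sqrt{14538} \approx 122.62$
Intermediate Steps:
$h{\left(V \right)} = -2$
$Y{\left(t \right)} = \frac{2 t}{-2 + t}$ ($Y{\left(t \right)} = \frac{t + t}{t - 2} = \frac{2 t}{-2 + t}$)
$Y{\left(81 \right)} + \sqrt{10639 + 3899} = 2 \cdot 81 \frac{1}{-2 + 81} + \sqrt{10639 + 3899} = 2 \cdot 81 \cdot \frac{1}{79} + \sqrt{14538} = \frac{162}{79} + \sqrt{14538}$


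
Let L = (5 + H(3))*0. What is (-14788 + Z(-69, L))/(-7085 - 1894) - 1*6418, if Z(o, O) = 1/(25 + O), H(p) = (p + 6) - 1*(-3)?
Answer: -480103617/74825 ≈ -6416.4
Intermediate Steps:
H(p) = 9 + p (H(p) = (6 + p) + 3 = 9 + p)
L = 0 (L = (5 + (9 + 3))*0 = (5 + 12)*0 = 17*0 = 0)
(-14788 + Z(-69, L))/(-7085 - 1894) - 1*6418 = (-14788 + 1/(25 + 0))/(-7085 - 1894) - 1*6418 = (-14788 + 1/25)/(-8979) - 6418 = (-14788 + 1/25)*(-1/8979) - 6418 = -369699/25*(-1/8979) - 6418 = 123233/74825 - 6418 = -480103617/74825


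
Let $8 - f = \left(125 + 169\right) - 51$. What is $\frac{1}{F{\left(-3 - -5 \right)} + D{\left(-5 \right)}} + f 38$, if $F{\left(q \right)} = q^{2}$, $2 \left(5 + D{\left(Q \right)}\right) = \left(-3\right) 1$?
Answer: $- \frac{44652}{5} \approx -8930.4$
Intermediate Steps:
$f = -235$ ($f = 8 - \left(\left(125 + 169\right) - 51\right) = 8 - \left(294 - 51\right) = 8 - 243 = -235$)
$D{\left(Q \right)} = - \frac{13}{2}$ ($D{\left(Q \right)} = -5 + \frac{\left(-3\right) 1}{2} = -5 + \frac{1}{2} \left(-3\right) = -5 - \frac{3}{2} = - \frac{13}{2}$)
$\frac{1}{F{\left(-3 - -5 \right)} + D{\left(-5 \right)}} + f 38 = \frac{1}{\left(-3 - -5\right)^{2} - \frac{13}{2}} - 8930 = \frac{1}{\left(-3 + 5\right)^{2} - \frac{13}{2}} - 8930 = \frac{1}{2^{2} - \frac{13}{2}} - 8930 = \frac{1}{4 - \frac{13}{2}} - 8930 = \frac{1}{- \frac{5}{2}} - 8930 = - \frac{2}{5} - 8930 = - \frac{44652}{5}$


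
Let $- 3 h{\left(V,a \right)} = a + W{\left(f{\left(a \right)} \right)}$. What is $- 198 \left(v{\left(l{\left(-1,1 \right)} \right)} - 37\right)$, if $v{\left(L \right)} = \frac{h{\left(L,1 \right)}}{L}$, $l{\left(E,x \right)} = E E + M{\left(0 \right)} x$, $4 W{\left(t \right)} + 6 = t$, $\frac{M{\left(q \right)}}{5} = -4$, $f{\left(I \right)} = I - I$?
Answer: $\frac{139227}{19} \approx 7327.7$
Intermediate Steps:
$f{\left(I \right)} = 0$
$M{\left(q \right)} = -20$ ($M{\left(q \right)} = 5 \left(-4\right) = -20$)
$W{\left(t \right)} = - \frac{3}{2} + \frac{t}{4}$
$h{\left(V,a \right)} = \frac{1}{2} - \frac{a}{3}$ ($h{\left(V,a \right)} = - \frac{a + \left(- \frac{3}{2} + \frac{1}{4} \cdot 0\right)}{3} = - \frac{a + \left(- \frac{3}{2} + 0\right)}{3} = - \frac{a - \frac{3}{2}}{3} = - \frac{- \frac{3}{2} + a}{3} = \frac{1}{2} - \frac{a}{3}$)
$l{\left(E,x \right)} = E^{2} - 20 x$ ($l{\left(E,x \right)} = E E - 20 x = E^{2} - 20 x$)
$v{\left(L \right)} = \frac{1}{6 L}$ ($v{\left(L \right)} = \frac{\frac{1}{2} - \frac{1}{3}}{L} = \frac{1}{6 L}$)
$- 198 \left(v{\left(l{\left(-1,1 \right)} \right)} - 37\right) = - 198 \left(\frac{1}{6 \left(\left(-1\right)^{2} - 20\right)} - 37\right) = - 198 \left(\frac{1}{6 \left(1 - 20\right)} - 37\right) = - 198 \left(\frac{1}{6 \left(-19\right)} - 37\right) = - 198 \left(\frac{1}{6} \left(- \frac{1}{19}\right) - 37\right) = - 198 \left(- \frac{1}{114} - 37\right) = \left(-198\right) \left(- \frac{4219}{114}\right) = \frac{139227}{19}$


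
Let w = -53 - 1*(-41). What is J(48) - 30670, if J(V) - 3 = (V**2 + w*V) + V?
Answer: -28891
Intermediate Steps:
w = -12 (w = -53 + 41 = -12)
J(V) = 3 + V**2 - 11*V (J(V) = 3 + ((V**2 - 12*V) + V) = 3 + (V**2 - 11*V) = 3 + V**2 - 11*V)
J(48) - 30670 = (3 + 48**2 - 11*48) - 30670 = (3 + 2304 - 528) - 30670 = 1779 - 30670 = -28891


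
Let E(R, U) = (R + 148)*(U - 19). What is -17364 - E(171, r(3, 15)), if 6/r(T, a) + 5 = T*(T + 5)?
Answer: -216671/19 ≈ -11404.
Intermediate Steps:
r(T, a) = 6/(-5 + T*(5 + T)) (r(T, a) = 6/(-5 + T*(T + 5)) = 6/(-5 + T*(5 + T)))
E(R, U) = (-19 + U)*(148 + R) (E(R, U) = (148 + R)*(-19 + U) = (-19 + U)*(148 + R))
-17364 - E(171, r(3, 15)) = -17364 - (-2812 - 19*171 + 148*(6/(-5 + 3² + 5*3)) + 171*(6/(-5 + 3² + 5*3))) = -17364 - (-2812 - 3249 + 148*(6/(-5 + 9 + 15)) + 171*(6/(-5 + 9 + 15))) = -17364 - (-2812 - 3249 + 148*(6/19) + 171*(6/19)) = -17364 - (-2812 - 3249 + 888/19 + 54) = -17364 - 1*(-113245/19) = -17364 + 113245/19 = -216671/19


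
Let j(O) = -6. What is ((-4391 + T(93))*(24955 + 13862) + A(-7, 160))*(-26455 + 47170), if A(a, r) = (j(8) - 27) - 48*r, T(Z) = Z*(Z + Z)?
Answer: 10378283483790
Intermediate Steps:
T(Z) = 2*Z² (T(Z) = Z*(2*Z) = 2*Z²)
A(a, r) = -33 - 48*r (A(a, r) = (-6 - 27) - 48*r = -33 - 48*r)
((-4391 + T(93))*(24955 + 13862) + A(-7, 160))*(-26455 + 47170) = ((-4391 + 2*93²)*(24955 + 13862) + (-33 - 48*160))*(-26455 + 47170) = ((-4391 + 2*8649)*38817 + (-33 - 7680))*20715 = ((-4391 + 17298)*38817 - 7713)*20715 = (12907*38817 - 7713)*20715 = (501011019 - 7713)*20715 = 501003306*20715 = 10378283483790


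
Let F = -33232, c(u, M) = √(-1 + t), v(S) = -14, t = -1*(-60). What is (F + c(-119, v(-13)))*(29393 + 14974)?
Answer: -1474404144 + 44367*√59 ≈ -1.4741e+9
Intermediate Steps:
t = 60
c(u, M) = √59 (c(u, M) = √(-1 + 60) = √59)
(F + c(-119, v(-13)))*(29393 + 14974) = (-33232 + √59)*(29393 + 14974) = (-33232 + √59)*44367 = -1474404144 + 44367*√59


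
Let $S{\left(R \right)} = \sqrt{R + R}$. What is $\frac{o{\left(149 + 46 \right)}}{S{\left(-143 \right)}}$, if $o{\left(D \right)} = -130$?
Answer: $\frac{5 i \sqrt{286}}{11} \approx 7.6871 i$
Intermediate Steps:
$S{\left(R \right)} = \sqrt{2} \sqrt{R}$ ($S{\left(R \right)} = \sqrt{2 R} = \sqrt{2} \sqrt{R}$)
$\frac{o{\left(149 + 46 \right)}}{S{\left(-143 \right)}} = - \frac{130}{\sqrt{2} \sqrt{-143}} = - \frac{130}{\sqrt{2} i \sqrt{143}} = - \frac{130}{i \sqrt{286}} = - 130 \left(- \frac{i \sqrt{286}}{286}\right) = \frac{5 i \sqrt{286}}{11}$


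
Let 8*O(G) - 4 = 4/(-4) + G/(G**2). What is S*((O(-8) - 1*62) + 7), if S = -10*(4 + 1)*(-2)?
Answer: -87425/16 ≈ -5464.1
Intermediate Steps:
O(G) = 3/8 + 1/(8*G) (O(G) = 1/2 + (4/(-4) + G/(G**2))/8 = 1/2 + (4*(-1/4) + G/G**2)/8 = 1/2 + (-1 + 1/G)/8 = 1/2 + (-1/8 + 1/(8*G)) = 3/8 + 1/(8*G))
S = 100 (S = -50*(-2) = -10*(-10) = 100)
S*((O(-8) - 1*62) + 7) = 100*(((1/8)*(1 + 3*(-8))/(-8) - 1*62) + 7) = 100*(((1/8)*(-1/8)*(1 - 24) - 62) + 7) = 100*(((1/8)*(-1/8)*(-23) - 62) + 7) = 100*((23/64 - 62) + 7) = 100*(-3945/64 + 7) = 100*(-3497/64) = -87425/16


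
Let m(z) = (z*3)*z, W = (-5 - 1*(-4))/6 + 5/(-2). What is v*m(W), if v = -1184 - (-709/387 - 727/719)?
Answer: -21034267648/834759 ≈ -25198.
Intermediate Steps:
W = -8/3 (W = (-5 + 4)*(⅙) + 5*(-½) = -1*⅙ - 5/2 = -⅙ - 5/2 = -8/3 ≈ -2.6667)
m(z) = 3*z² (m(z) = (3*z)*z = 3*z²)
v = -328660432/278253 (v = -1184 - (-709*1/387 - 727*1/719) = -1184 - (-709/387 - 727/719) = -1184 - 1*(-791120/278253) = -1184 + 791120/278253 = -328660432/278253 ≈ -1181.2)
v*m(W) = -328660432*(-8/3)²/92751 = -328660432*64/(92751*9) = -328660432/278253*64/3 = -21034267648/834759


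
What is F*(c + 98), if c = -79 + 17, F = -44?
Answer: -1584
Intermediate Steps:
c = -62
F*(c + 98) = -44*(-62 + 98) = -44*36 = -1584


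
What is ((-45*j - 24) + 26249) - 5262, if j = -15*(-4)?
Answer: 18263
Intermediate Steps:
j = 60
((-45*j - 24) + 26249) - 5262 = ((-45*60 - 24) + 26249) - 5262 = ((-2700 - 24) + 26249) - 5262 = (-2724 + 26249) - 5262 = 23525 - 5262 = 18263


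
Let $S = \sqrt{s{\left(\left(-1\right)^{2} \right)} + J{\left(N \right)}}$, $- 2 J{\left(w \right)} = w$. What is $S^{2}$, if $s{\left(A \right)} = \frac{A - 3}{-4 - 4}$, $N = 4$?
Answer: $- \frac{7}{4} \approx -1.75$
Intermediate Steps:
$s{\left(A \right)} = \frac{3}{8} - \frac{A}{8}$ ($s{\left(A \right)} = \frac{-3 + A}{-8} = \left(-3 + A\right) \left(- \frac{1}{8}\right) = \frac{3}{8} - \frac{A}{8}$)
$J{\left(w \right)} = - \frac{w}{2}$
$S = \frac{i \sqrt{7}}{2}$ ($S = \sqrt{\left(\frac{3}{8} - \frac{\left(-1\right)^{2}}{8}\right) - 2} = \sqrt{\left(\frac{3}{8} - \frac{1}{8}\right) - 2} = \sqrt{\frac{1}{4} - 2} = \sqrt{- \frac{7}{4}} = \frac{i \sqrt{7}}{2} \approx 1.3229 i$)
$S^{2} = \left(\frac{i \sqrt{7}}{2}\right)^{2} = - \frac{7}{4}$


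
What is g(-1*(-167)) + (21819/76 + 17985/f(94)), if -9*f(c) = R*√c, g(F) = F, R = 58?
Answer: 34511/76 - 161865*√94/5452 ≈ 166.25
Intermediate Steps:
f(c) = -58*√c/9
g(-1*(-167)) + (21819/76 + 17985/f(94)) = -1*(-167) + (21819/76 + 17985/((-58*√94/9))) = 167 + (21819*(1/76) + 17985*(-9*√94/5452)) = 167 + (21819/76 - 161865*√94/5452) = 34511/76 - 161865*√94/5452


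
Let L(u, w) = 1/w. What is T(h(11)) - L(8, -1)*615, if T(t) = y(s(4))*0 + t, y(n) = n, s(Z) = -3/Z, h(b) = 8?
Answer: 623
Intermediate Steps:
T(t) = t (T(t) = -3/4*0 + t = 0 + t = t)
T(h(11)) - L(8, -1)*615 = 8 - 615/(-1) = 8 - (-1)*615 = 8 - 1*(-615) = 8 + 615 = 623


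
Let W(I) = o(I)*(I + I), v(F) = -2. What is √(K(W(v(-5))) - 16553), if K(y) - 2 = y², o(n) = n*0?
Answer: 3*I*√1839 ≈ 128.65*I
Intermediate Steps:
o(n) = 0
W(I) = 0 (W(I) = 0*(I + I) = 0*(2*I) = 0)
K(y) = 2 + y²
√(K(W(v(-5))) - 16553) = √((2 + 0²) - 16553) = √((2 + 0) - 16553) = √(2 - 16553) = √(-16551) = 3*I*√1839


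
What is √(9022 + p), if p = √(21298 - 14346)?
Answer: √(9022 + 2*√1738) ≈ 95.422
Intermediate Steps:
p = 2*√1738 (p = √6952 = 2*√1738 ≈ 83.379)
√(9022 + p) = √(9022 + 2*√1738)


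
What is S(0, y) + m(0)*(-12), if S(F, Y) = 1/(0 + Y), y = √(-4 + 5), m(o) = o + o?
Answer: 1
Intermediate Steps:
m(o) = 2*o
y = 1 (y = √1 = 1)
S(F, Y) = 1/Y
S(0, y) + m(0)*(-12) = 1/1 + (2*0)*(-12) = 1 + 0*(-12) = 1 + 0 = 1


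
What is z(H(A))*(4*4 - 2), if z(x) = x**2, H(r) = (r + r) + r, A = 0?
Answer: 0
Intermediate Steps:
H(r) = 3*r (H(r) = 2*r + r = 3*r)
z(H(A))*(4*4 - 2) = (3*0)**2*(4*4 - 2) = 0**2*(16 - 2) = 0*14 = 0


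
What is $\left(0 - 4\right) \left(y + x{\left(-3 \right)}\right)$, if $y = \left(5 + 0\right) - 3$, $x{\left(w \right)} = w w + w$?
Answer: $-32$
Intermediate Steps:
$x{\left(w \right)} = w + w^{2}$ ($x{\left(w \right)} = w^{2} + w = w + w^{2}$)
$y = 2$ ($y = 5 - 3 = 2$)
$\left(0 - 4\right) \left(y + x{\left(-3 \right)}\right) = \left(0 - 4\right) \left(2 - 3 \left(1 - 3\right)\right) = \left(0 - 4\right) \left(2 - -6\right) = - 4 \left(2 + 6\right) = \left(-4\right) 8 = -32$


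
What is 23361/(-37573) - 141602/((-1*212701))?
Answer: 351503885/7991814673 ≈ 0.043983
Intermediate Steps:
23361/(-37573) - 141602/((-1*212701)) = 23361*(-1/37573) - 141602/(-212701) = -23361/37573 - 141602*(-1/212701) = -23361/37573 + 141602/212701 = 351503885/7991814673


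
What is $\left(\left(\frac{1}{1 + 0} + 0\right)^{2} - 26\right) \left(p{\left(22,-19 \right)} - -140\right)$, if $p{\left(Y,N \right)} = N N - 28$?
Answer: $-11825$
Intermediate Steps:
$p{\left(Y,N \right)} = -28 + N^{2}$ ($p{\left(Y,N \right)} = N^{2} - 28 = -28 + N^{2}$)
$\left(\left(\frac{1}{1 + 0} + 0\right)^{2} - 26\right) \left(p{\left(22,-19 \right)} - -140\right) = \left(\left(\frac{1}{1 + 0} + 0\right)^{2} - 26\right) \left(\left(-28 + \left(-19\right)^{2}\right) - -140\right) = \left(\left(1^{-1} + 0\right)^{2} - 26\right) \left(\left(-28 + 361\right) + 140\right) = \left(\left(1 + 0\right)^{2} - 26\right) \left(333 + 140\right) = \left(1^{2} - 26\right) 473 = \left(1 - 26\right) 473 = \left(-25\right) 473 = -11825$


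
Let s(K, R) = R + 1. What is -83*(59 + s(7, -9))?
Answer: -4233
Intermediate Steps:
s(K, R) = 1 + R
-83*(59 + s(7, -9)) = -83*(59 + (1 - 9)) = -83*(59 - 8) = -83*51 = -4233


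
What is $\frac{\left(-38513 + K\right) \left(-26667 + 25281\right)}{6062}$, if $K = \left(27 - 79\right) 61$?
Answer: $\frac{4126815}{433} \approx 9530.8$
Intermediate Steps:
$K = -3172$ ($K = \left(-52\right) 61 = -3172$)
$\frac{\left(-38513 + K\right) \left(-26667 + 25281\right)}{6062} = \frac{\left(-38513 - 3172\right) \left(-26667 + 25281\right)}{6062} = \left(-41685\right) \left(-1386\right) \frac{1}{6062} = 57775410 \cdot \frac{1}{6062} = \frac{4126815}{433}$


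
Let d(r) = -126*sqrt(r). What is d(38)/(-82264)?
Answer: 9*sqrt(38)/5876 ≈ 0.0094417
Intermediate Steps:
d(38)/(-82264) = -126*sqrt(38)/(-82264) = -126*sqrt(38)*(-1/82264) = 9*sqrt(38)/5876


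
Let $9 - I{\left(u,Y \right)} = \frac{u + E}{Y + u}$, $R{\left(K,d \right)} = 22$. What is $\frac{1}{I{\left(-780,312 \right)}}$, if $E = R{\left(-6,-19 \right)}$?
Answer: $\frac{234}{1727} \approx 0.1355$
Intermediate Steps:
$E = 22$
$I{\left(u,Y \right)} = 9 - \frac{22 + u}{Y + u}$ ($I{\left(u,Y \right)} = 9 - \frac{u + 22}{Y + u} = 9 - \frac{22 + u}{Y + u}$)
$\frac{1}{I{\left(-780,312 \right)}} = \frac{1}{\frac{1}{312 - 780} \left(-22 + 8 \left(-780\right) + 9 \cdot 312\right)} = \frac{1}{\frac{1}{-468} \left(-22 - 6240 + 2808\right)} = \frac{1}{\left(- \frac{1}{468}\right) \left(-3454\right)} = \frac{1}{\frac{1727}{234}} = \frac{234}{1727}$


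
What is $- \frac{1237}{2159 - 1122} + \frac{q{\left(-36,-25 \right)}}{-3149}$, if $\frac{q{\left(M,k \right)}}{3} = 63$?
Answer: $- \frac{4091306}{3265513} \approx -1.2529$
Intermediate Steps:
$q{\left(M,k \right)} = 189$ ($q{\left(M,k \right)} = 3 \cdot 63 = 189$)
$- \frac{1237}{2159 - 1122} + \frac{q{\left(-36,-25 \right)}}{-3149} = - \frac{1237}{2159 - 1122} + \frac{189}{-3149} = - \frac{1237}{2159 - 1122} + 189 \left(- \frac{1}{3149}\right) = - \frac{1237}{1037} - \frac{189}{3149} = - \frac{4091306}{3265513}$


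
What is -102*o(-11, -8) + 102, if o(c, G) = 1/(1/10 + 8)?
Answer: 2414/27 ≈ 89.407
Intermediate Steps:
o(c, G) = 10/81 (o(c, G) = 1/(⅒ + 8) = 1/(81/10) = 10/81)
-102*o(-11, -8) + 102 = -102*10/81 + 102 = -340/27 + 102 = 2414/27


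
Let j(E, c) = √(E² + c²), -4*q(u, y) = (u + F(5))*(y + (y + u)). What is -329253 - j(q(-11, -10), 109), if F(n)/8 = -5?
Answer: -329253 - √2689657/4 ≈ -3.2966e+5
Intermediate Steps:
F(n) = -40 (F(n) = 8*(-5) = -40)
q(u, y) = -(-40 + u)*(u + 2*y)/4 (q(u, y) = -(u - 40)*(y + (y + u))/4 = -(-40 + u)*(y + (u + y))/4 = -(-40 + u)*(u + 2*y)/4)
-329253 - j(q(-11, -10), 109) = -329253 - √((10*(-11) + 20*(-10) - ¼*(-11)² - ½*(-11)*(-10))² + 109²) = -329253 - √((-110 - 200 - ¼*121 - 55)² + 11881) = -329253 - √((-110 - 200 - 121/4 - 55)² + 11881) = -329253 - √((-1581/4)² + 11881) = -329253 - √(2499561/16 + 11881) = -329253 - √(2689657/16) = -329253 - √2689657/4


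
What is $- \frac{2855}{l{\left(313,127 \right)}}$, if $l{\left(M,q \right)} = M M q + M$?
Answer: $- \frac{2855}{12442376} \approx -0.00022946$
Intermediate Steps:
$l{\left(M,q \right)} = M + q M^{2}$ ($l{\left(M,q \right)} = M^{2} q + M = q M^{2} + M = M + q M^{2}$)
$- \frac{2855}{l{\left(313,127 \right)}} = - \frac{2855}{313 \left(1 + 313 \cdot 127\right)} = - \frac{2855}{313 \left(1 + 39751\right)} = - \frac{2855}{313 \cdot 39752} = - \frac{2855}{12442376}$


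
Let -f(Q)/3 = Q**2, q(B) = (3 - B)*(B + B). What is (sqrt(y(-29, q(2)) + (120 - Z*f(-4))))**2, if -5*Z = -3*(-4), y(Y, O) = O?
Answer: 44/5 ≈ 8.8000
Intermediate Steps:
q(B) = 2*B*(3 - B) (q(B) = (3 - B)*(2*B) = 2*B*(3 - B))
f(Q) = -3*Q**2
Z = -12/5 (Z = -(-3)*(-4)/5 = -1/5*12 = -12/5 ≈ -2.4000)
(sqrt(y(-29, q(2)) + (120 - Z*f(-4))))**2 = (sqrt(2*2*(3 - 1*2) + (120 - (-12)*(-3*(-4)**2)/5)))**2 = (sqrt(2*2*(3 - 2) + (120 - (-12)*(-3*16)/5)))**2 = (sqrt(2*2*1 + (120 - (-12)*(-48)/5)))**2 = (sqrt(4 + (120 - 1*576/5)))**2 = (sqrt(4 + (120 - 576/5)))**2 = (sqrt(4 + 24/5))**2 = (sqrt(44/5))**2 = (2*sqrt(55)/5)**2 = 44/5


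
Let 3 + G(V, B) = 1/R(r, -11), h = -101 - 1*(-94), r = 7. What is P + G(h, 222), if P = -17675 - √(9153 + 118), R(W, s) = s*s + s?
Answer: -1944579/110 - √9271 ≈ -17774.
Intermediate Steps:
R(W, s) = s + s² (R(W, s) = s² + s = s + s²)
h = -7 (h = -101 + 94 = -7)
G(V, B) = -329/110 (G(V, B) = -3 + 1/(-11*(1 - 11)) = -3 + 1/(-11*(-10)) = -3 + 1/110 = -329/110)
P = -17675 - √9271 ≈ -17771.
P + G(h, 222) = (-17675 - √9271) - 329/110 = -1944579/110 - √9271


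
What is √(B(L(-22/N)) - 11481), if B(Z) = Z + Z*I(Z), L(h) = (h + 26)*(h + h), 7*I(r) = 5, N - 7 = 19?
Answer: I*√95678457/91 ≈ 107.49*I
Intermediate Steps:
N = 26 (N = 7 + 19 = 26)
I(r) = 5/7 (I(r) = (⅐)*5 = 5/7)
L(h) = 2*h*(26 + h) (L(h) = (26 + h)*(2*h) = 2*h*(26 + h))
B(Z) = 12*Z/7 (B(Z) = Z + Z*(5/7) = Z + 5*Z/7 = 12*Z/7)
√(B(L(-22/N)) - 11481) = √(12*(2*(-22/26)*(26 - 22/26))/7 - 11481) = √(12*(2*(-22*1/26)*(26 - 22*1/26))/7 - 11481) = √(12*(2*(-11/13)*(26 - 11/13))/7 - 11481) = √(12*(2*(-11/13)*(327/13))/7 - 11481) = √((12/7)*(-7194/169) - 11481) = √(-86328/1183 - 11481) = √(-13668351/1183) = I*√95678457/91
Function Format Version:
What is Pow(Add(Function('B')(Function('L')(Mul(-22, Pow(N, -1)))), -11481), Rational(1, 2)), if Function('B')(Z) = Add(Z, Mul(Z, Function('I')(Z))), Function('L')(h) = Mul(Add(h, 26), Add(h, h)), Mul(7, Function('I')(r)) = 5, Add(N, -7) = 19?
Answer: Mul(Rational(1, 91), I, Pow(95678457, Rational(1, 2))) ≈ Mul(107.49, I)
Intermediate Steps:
N = 26 (N = Add(7, 19) = 26)
Function('I')(r) = Rational(5, 7) (Function('I')(r) = Mul(Rational(1, 7), 5) = Rational(5, 7))
Function('L')(h) = Mul(2, h, Add(26, h)) (Function('L')(h) = Mul(Add(26, h), Mul(2, h)) = Mul(2, h, Add(26, h)))
Function('B')(Z) = Mul(Rational(12, 7), Z) (Function('B')(Z) = Add(Z, Mul(Z, Rational(5, 7))) = Add(Z, Mul(Rational(5, 7), Z)) = Mul(Rational(12, 7), Z))
Pow(Add(Function('B')(Function('L')(Mul(-22, Pow(N, -1)))), -11481), Rational(1, 2)) = Pow(Add(Mul(Rational(12, 7), Mul(2, Mul(-22, Pow(26, -1)), Add(26, Mul(-22, Pow(26, -1))))), -11481), Rational(1, 2)) = Pow(Add(Mul(Rational(12, 7), Mul(2, Mul(-22, Rational(1, 26)), Add(26, Mul(-22, Rational(1, 26))))), -11481), Rational(1, 2)) = Pow(Add(Mul(Rational(12, 7), Mul(2, Rational(-11, 13), Add(26, Rational(-11, 13)))), -11481), Rational(1, 2)) = Pow(Add(Mul(Rational(12, 7), Mul(2, Rational(-11, 13), Rational(327, 13))), -11481), Rational(1, 2)) = Pow(Add(Mul(Rational(12, 7), Rational(-7194, 169)), -11481), Rational(1, 2)) = Pow(Add(Rational(-86328, 1183), -11481), Rational(1, 2)) = Pow(Rational(-13668351, 1183), Rational(1, 2)) = Mul(Rational(1, 91), I, Pow(95678457, Rational(1, 2)))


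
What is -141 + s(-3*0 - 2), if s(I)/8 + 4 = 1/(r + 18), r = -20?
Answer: -177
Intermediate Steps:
s(I) = -36 (s(I) = -32 + 8/(-20 + 18) = -32 + 8/(-2) = -32 + 8*(-½) = -32 - 4 = -36)
-141 + s(-3*0 - 2) = -141 - 36 = -177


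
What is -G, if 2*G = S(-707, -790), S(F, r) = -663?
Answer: 663/2 ≈ 331.50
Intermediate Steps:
G = -663/2 (G = (½)*(-663) = -663/2 ≈ -331.50)
-G = -1*(-663/2) = 663/2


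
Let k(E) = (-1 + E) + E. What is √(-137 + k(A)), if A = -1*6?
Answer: 5*I*√6 ≈ 12.247*I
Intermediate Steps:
A = -6
k(E) = -1 + 2*E
√(-137 + k(A)) = √(-137 + (-1 + 2*(-6))) = √(-137 + (-1 - 12)) = √(-137 - 13) = √(-150) = 5*I*√6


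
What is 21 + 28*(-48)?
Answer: -1323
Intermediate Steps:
21 + 28*(-48) = 21 - 1344 = -1323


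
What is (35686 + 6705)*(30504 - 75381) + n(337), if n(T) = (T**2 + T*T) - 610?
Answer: -1902154379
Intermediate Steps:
n(T) = -610 + 2*T**2 (n(T) = (T**2 + T**2) - 610 = 2*T**2 - 610 = -610 + 2*T**2)
(35686 + 6705)*(30504 - 75381) + n(337) = (35686 + 6705)*(30504 - 75381) + (-610 + 2*337**2) = 42391*(-44877) + (-610 + 2*113569) = -1902380907 + (-610 + 227138) = -1902380907 + 226528 = -1902154379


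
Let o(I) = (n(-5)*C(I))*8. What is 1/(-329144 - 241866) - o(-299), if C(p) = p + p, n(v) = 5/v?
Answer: -2731711841/571010 ≈ -4784.0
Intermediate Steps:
C(p) = 2*p
o(I) = -16*I (o(I) = ((5/(-5))*(2*I))*8 = ((5*(-1/5))*(2*I))*8 = -2*I*8 = -16*I)
1/(-329144 - 241866) - o(-299) = 1/(-329144 - 241866) - (-16)*(-299) = 1/(-571010) - 1*4784 = -1/571010 - 4784 = -2731711841/571010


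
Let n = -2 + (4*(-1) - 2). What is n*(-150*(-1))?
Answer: -1200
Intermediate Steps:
n = -8 (n = -2 + (-4 - 2) = -2 - 6 = -8)
n*(-150*(-1)) = -(-400)*3*(-1) = -(-400)*(-3) = -8*150 = -1200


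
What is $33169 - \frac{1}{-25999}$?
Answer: $\frac{862360832}{25999} \approx 33169.0$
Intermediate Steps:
$33169 - \frac{1}{-25999} = 33169 - - \frac{1}{25999} = 33169 + \frac{1}{25999} = \frac{862360832}{25999}$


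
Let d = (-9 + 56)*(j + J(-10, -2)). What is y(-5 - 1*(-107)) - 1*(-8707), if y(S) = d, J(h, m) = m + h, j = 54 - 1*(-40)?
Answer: 12561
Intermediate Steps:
j = 94 (j = 54 + 40 = 94)
J(h, m) = h + m
d = 3854 (d = (-9 + 56)*(94 + (-10 - 2)) = 47*(94 - 12) = 47*82 = 3854)
y(S) = 3854
y(-5 - 1*(-107)) - 1*(-8707) = 3854 - 1*(-8707) = 3854 + 8707 = 12561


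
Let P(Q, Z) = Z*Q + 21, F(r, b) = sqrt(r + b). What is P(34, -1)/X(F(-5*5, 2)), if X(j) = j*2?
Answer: 13*I*sqrt(23)/46 ≈ 1.3553*I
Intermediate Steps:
F(r, b) = sqrt(b + r)
P(Q, Z) = 21 + Q*Z (P(Q, Z) = Q*Z + 21 = 21 + Q*Z)
X(j) = 2*j
P(34, -1)/X(F(-5*5, 2)) = (21 + 34*(-1))/((2*sqrt(2 - 5*5))) = (21 - 34)/((2*sqrt(2 - 25))) = -13/(2*sqrt(-23)) = -13/(2*(I*sqrt(23))) = -13/(2*I*sqrt(23)) = -I*sqrt(23)/46*(-13) = 13*I*sqrt(23)/46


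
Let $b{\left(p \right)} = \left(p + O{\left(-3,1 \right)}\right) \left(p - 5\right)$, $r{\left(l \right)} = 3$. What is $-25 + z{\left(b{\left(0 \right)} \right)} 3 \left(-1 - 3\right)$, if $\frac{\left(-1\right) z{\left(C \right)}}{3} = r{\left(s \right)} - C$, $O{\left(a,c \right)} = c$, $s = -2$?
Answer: $263$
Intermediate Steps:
$b{\left(p \right)} = \left(1 + p\right) \left(-5 + p\right)$ ($b{\left(p \right)} = \left(p + 1\right) \left(p - 5\right) = \left(1 + p\right) \left(-5 + p\right)$)
$z{\left(C \right)} = -9 + 3 C$ ($z{\left(C \right)} = - 3 \left(3 - C\right) = -9 + 3 C$)
$-25 + z{\left(b{\left(0 \right)} \right)} 3 \left(-1 - 3\right) = -25 + \left(-9 + 3 \left(-5 + 0^{2} - 0\right)\right) 3 \left(-1 - 3\right) = -25 + \left(-9 + 3 \left(-5 + 0 + 0\right)\right) 3 \left(-4\right) = -25 + \left(-9 + 3 \left(-5\right)\right) \left(-12\right) = -25 + \left(-9 - 15\right) \left(-12\right) = -25 - -288 = -25 + 288 = 263$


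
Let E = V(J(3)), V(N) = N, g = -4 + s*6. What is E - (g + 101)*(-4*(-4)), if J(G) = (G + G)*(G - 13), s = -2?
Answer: -1420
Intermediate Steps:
J(G) = 2*G*(-13 + G) (J(G) = (2*G)*(-13 + G) = 2*G*(-13 + G))
g = -16 (g = -4 - 2*6 = -4 - 12 = -16)
E = -60 (E = 2*3*(-13 + 3) = 2*3*(-10) = -60)
E - (g + 101)*(-4*(-4)) = -60 - (-16 + 101)*(-4*(-4)) = -60 - 85*16 = -60 - 1*1360 = -60 - 1360 = -1420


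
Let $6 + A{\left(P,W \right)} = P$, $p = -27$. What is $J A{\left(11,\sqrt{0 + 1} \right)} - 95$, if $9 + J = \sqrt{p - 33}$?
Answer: $-140 + 10 i \sqrt{15} \approx -140.0 + 38.73 i$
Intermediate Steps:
$A{\left(P,W \right)} = -6 + P$
$J = -9 + 2 i \sqrt{15}$ ($J = -9 + \sqrt{-27 - 33} = -9 + \sqrt{-60} = -9 + 2 i \sqrt{15} \approx -9.0 + 7.746 i$)
$J A{\left(11,\sqrt{0 + 1} \right)} - 95 = \left(-9 + 2 i \sqrt{15}\right) \left(-6 + 11\right) - 95 = \left(-9 + 2 i \sqrt{15}\right) 5 - 95 = \left(-45 + 10 i \sqrt{15}\right) - 95 = -140 + 10 i \sqrt{15}$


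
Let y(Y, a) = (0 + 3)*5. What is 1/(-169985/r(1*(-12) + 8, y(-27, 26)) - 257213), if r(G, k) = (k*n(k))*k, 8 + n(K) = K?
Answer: -315/81056092 ≈ -3.8862e-6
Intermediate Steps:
n(K) = -8 + K
y(Y, a) = 15 (y(Y, a) = 3*5 = 15)
r(G, k) = k²*(-8 + k) (r(G, k) = (k*(-8 + k))*k = k²*(-8 + k))
1/(-169985/r(1*(-12) + 8, y(-27, 26)) - 257213) = 1/(-169985*1/(225*(-8 + 15)) - 257213) = 1/(-169985/(225*7) - 257213) = 1/(-169985/1575 - 257213) = 1/(-169985*1/1575 - 257213) = 1/(-33997/315 - 257213) = 1/(-81056092/315) = -315/81056092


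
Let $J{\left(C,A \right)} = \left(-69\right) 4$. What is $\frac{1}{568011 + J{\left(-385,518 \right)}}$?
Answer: $\frac{1}{567735} \approx 1.7614 \cdot 10^{-6}$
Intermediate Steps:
$J{\left(C,A \right)} = -276$
$\frac{1}{568011 + J{\left(-385,518 \right)}} = \frac{1}{568011 - 276} = \frac{1}{567735}$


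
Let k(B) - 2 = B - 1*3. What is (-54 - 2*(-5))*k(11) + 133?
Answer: -307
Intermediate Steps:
k(B) = -1 + B (k(B) = 2 + (B - 1*3) = 2 + (B - 3) = 2 + (-3 + B) = -1 + B)
(-54 - 2*(-5))*k(11) + 133 = (-54 - 2*(-5))*(-1 + 11) + 133 = (-54 - 1*(-10))*10 + 133 = (-54 + 10)*10 + 133 = -44*10 + 133 = -440 + 133 = -307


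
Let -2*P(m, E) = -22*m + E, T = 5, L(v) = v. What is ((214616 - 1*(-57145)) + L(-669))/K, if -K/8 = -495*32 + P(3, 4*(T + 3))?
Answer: 67773/31646 ≈ 2.1416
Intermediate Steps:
P(m, E) = 11*m - E/2 (P(m, E) = -(-22*m + E)/2 = -(E - 22*m)/2 = 11*m - E/2)
K = 126584 (K = -8*(-495*32 + (11*3 - 2*(5 + 3))) = -8*(-15840 + (33 - 2*8)) = -8*(-15840 + (33 - ½*32)) = -8*(-15840 + (33 - 16)) = -8*(-15840 + 17) = -8*(-15823) = 126584)
((214616 - 1*(-57145)) + L(-669))/K = ((214616 - 1*(-57145)) - 669)/126584 = ((214616 + 57145) - 669)*(1/126584) = (271761 - 669)*(1/126584) = 271092*(1/126584) = 67773/31646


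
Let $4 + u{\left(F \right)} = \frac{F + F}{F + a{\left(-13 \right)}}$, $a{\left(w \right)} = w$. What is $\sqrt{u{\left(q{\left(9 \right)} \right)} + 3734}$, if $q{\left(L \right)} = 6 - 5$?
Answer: $\frac{\sqrt{134274}}{6} \approx 61.072$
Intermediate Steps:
$q{\left(L \right)} = 1$
$u{\left(F \right)} = -4 + \frac{2 F}{-13 + F}$ ($u{\left(F \right)} = -4 + \frac{F + F}{F - 13} = -4 + \frac{2 F}{-13 + F}$)
$\sqrt{u{\left(q{\left(9 \right)} \right)} + 3734} = \sqrt{\frac{2 \left(26 - 1\right)}{-13 + 1} + 3734} = \sqrt{\frac{2 \left(26 - 1\right)}{-12} + 3734} = \sqrt{2 \left(- \frac{1}{12}\right) 25 + 3734} = \sqrt{- \frac{25}{6} + 3734} = \sqrt{\frac{22379}{6}} = \frac{\sqrt{134274}}{6}$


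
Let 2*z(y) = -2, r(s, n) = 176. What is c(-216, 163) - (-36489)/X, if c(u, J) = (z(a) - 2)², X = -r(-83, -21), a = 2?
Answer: -34905/176 ≈ -198.32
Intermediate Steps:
z(y) = -1 (z(y) = (½)*(-2) = -1)
X = -176 (X = -1*176 = -176)
c(u, J) = 9 (c(u, J) = (-1 - 2)² = (-3)² = 9)
c(-216, 163) - (-36489)/X = 9 - (-36489)/(-176) = 9 - (-36489)*(-1)/176 = 9 - 1*36489/176 = 9 - 36489/176 = -34905/176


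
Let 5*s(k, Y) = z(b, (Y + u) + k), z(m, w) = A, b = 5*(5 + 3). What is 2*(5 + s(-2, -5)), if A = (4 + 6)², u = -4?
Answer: 50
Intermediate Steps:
b = 40 (b = 5*8 = 40)
A = 100 (A = 10² = 100)
z(m, w) = 100
s(k, Y) = 20 (s(k, Y) = (⅕)*100 = 20)
2*(5 + s(-2, -5)) = 2*(5 + 20) = 2*25 = 50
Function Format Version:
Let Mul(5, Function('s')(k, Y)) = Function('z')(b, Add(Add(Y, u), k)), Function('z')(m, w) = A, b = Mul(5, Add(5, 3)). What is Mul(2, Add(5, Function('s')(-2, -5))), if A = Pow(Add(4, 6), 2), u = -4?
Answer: 50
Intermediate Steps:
b = 40 (b = Mul(5, 8) = 40)
A = 100 (A = Pow(10, 2) = 100)
Function('z')(m, w) = 100
Function('s')(k, Y) = 20 (Function('s')(k, Y) = Mul(Rational(1, 5), 100) = 20)
Mul(2, Add(5, Function('s')(-2, -5))) = Mul(2, Add(5, 20)) = Mul(2, 25) = 50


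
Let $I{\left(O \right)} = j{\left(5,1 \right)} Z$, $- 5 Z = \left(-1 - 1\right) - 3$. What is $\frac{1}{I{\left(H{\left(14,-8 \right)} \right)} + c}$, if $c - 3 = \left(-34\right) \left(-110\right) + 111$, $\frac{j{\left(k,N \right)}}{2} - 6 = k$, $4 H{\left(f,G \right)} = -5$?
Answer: $\frac{1}{3876} \approx 0.000258$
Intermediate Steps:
$H{\left(f,G \right)} = - \frac{5}{4}$ ($H{\left(f,G \right)} = \frac{1}{4} \left(-5\right) = - \frac{5}{4}$)
$j{\left(k,N \right)} = 12 + 2 k$
$c = 3854$ ($c = 3 + \left(\left(-34\right) \left(-110\right) + 111\right) = 3 + \left(3740 + 111\right) = 3 + 3851 = 3854$)
$Z = 1$ ($Z = - \frac{\left(-1 - 1\right) - 3}{5} = - \frac{-2 - 3}{5} = \left(- \frac{1}{5}\right) \left(-5\right) = 1$)
$I{\left(O \right)} = 22$ ($I{\left(O \right)} = \left(12 + 2 \cdot 5\right) 1 = \left(12 + 10\right) 1 = 22 \cdot 1 = 22$)
$\frac{1}{I{\left(H{\left(14,-8 \right)} \right)} + c} = \frac{1}{22 + 3854} = \frac{1}{3876}$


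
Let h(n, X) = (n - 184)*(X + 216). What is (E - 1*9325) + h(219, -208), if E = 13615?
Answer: 4570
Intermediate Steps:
h(n, X) = (-184 + n)*(216 + X)
(E - 1*9325) + h(219, -208) = (13615 - 1*9325) + (-39744 - 184*(-208) + 216*219 - 208*219) = (13615 - 9325) + (-39744 + 38272 + 47304 - 45552) = 4290 + 280 = 4570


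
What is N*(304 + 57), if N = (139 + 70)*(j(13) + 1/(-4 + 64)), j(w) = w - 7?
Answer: 27237089/60 ≈ 4.5395e+5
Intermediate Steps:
j(w) = -7 + w
N = 75449/60 (N = (139 + 70)*((-7 + 13) + 1/(-4 + 64)) = 209*(6 + 1/60) = 209*(361/60) = 75449/60 ≈ 1257.5)
N*(304 + 57) = 75449*(304 + 57)/60 = (75449/60)*361 = 27237089/60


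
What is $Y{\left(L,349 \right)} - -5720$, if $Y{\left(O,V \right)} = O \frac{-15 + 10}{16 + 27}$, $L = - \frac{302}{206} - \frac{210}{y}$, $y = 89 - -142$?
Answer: $\frac{278686135}{48719} \approx 5720.3$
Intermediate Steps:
$y = 231$ ($y = 89 + 142 = 231$)
$L = - \frac{2691}{1133}$ ($L = - \frac{302}{206} - \frac{210}{231} = \left(-302\right) \frac{1}{206} - \frac{10}{11} = - \frac{151}{103} - \frac{10}{11} = - \frac{2691}{1133} \approx -2.3751$)
$Y{\left(O,V \right)} = - \frac{5 O}{43}$ ($Y{\left(O,V \right)} = O \left(- \frac{5}{43}\right) = - \frac{5 O}{43}$)
$Y{\left(L,349 \right)} - -5720 = \left(- \frac{5}{43}\right) \left(- \frac{2691}{1133}\right) - -5720 = \frac{13455}{48719} + 5720 = \frac{278686135}{48719}$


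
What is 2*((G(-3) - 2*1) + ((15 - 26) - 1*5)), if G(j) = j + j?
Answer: -48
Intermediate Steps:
G(j) = 2*j
2*((G(-3) - 2*1) + ((15 - 26) - 1*5)) = 2*((2*(-3) - 2*1) + ((15 - 26) - 1*5)) = 2*((-6 - 2) + (-11 - 5)) = 2*(-8 - 16) = 2*(-24) = -48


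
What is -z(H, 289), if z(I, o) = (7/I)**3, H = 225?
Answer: -343/11390625 ≈ -3.0112e-5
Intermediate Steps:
z(I, o) = 343/I**3
-z(H, 289) = -343/225**3 = -343/11390625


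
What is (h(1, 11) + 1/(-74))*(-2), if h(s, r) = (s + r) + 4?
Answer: -1183/37 ≈ -31.973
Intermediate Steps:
h(s, r) = 4 + r + s (h(s, r) = (r + s) + 4 = 4 + r + s)
(h(1, 11) + 1/(-74))*(-2) = ((4 + 11 + 1) + 1/(-74))*(-2) = (16 - 1/74)*(-2) = (1183/74)*(-2) = -1183/37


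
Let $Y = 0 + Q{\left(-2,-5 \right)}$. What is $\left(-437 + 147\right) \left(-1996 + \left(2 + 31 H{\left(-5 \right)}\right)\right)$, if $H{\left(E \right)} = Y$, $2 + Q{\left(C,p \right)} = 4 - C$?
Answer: $542300$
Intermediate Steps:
$Q{\left(C,p \right)} = 2 - C$ ($Q{\left(C,p \right)} = -2 - \left(-4 + C\right) = 2 - C$)
$Y = 4$ ($Y = 0 + \left(2 - -2\right) = 0 + \left(2 + 2\right) = 0 + 4 = 4$)
$H{\left(E \right)} = 4$
$\left(-437 + 147\right) \left(-1996 + \left(2 + 31 H{\left(-5 \right)}\right)\right) = \left(-437 + 147\right) \left(-1996 + \left(2 + 31 \cdot 4\right)\right) = - 290 \left(-1996 + \left(2 + 124\right)\right) = - 290 \left(-1996 + 126\right) = \left(-290\right) \left(-1870\right) = 542300$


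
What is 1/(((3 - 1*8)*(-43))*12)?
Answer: 1/2580 ≈ 0.00038760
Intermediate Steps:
1/(((3 - 1*8)*(-43))*12) = 1/(((3 - 8)*(-43))*12) = 1/(-5*(-43)*12) = 1/(215*12) = 1/2580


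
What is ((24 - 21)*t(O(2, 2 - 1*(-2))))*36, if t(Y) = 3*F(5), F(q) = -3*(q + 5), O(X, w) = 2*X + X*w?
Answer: -9720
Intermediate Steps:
F(q) = -15 - 3*q (F(q) = -3*(5 + q) = -15 - 3*q)
t(Y) = -90 (t(Y) = 3*(-15 - 3*5) = 3*(-15 - 15) = 3*(-30) = -90)
((24 - 21)*t(O(2, 2 - 1*(-2))))*36 = ((24 - 21)*(-90))*36 = (3*(-90))*36 = -270*36 = -9720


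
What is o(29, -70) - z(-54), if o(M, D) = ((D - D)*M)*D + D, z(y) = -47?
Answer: -23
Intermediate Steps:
o(M, D) = D (o(M, D) = (0*M)*D + D = 0*D + D = 0 + D = D)
o(29, -70) - z(-54) = -70 - 1*(-47) = -70 + 47 = -23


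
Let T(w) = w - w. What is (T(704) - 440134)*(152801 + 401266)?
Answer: -243863724978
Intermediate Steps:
T(w) = 0
(T(704) - 440134)*(152801 + 401266) = (0 - 440134)*(152801 + 401266) = -440134*554067 = -243863724978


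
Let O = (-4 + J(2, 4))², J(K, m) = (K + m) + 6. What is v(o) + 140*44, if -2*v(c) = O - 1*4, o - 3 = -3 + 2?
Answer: 6130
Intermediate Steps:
J(K, m) = 6 + K + m
o = 2 (o = 3 + (-3 + 2) = 3 - 1 = 2)
O = 64 (O = (-4 + (6 + 2 + 4))² = (-4 + 12)² = 8² = 64)
v(c) = -30 (v(c) = -(64 - 1*4)/2 = -(64 - 4)/2 = -½*60 = -30)
v(o) + 140*44 = -30 + 140*44 = -30 + 6160 = 6130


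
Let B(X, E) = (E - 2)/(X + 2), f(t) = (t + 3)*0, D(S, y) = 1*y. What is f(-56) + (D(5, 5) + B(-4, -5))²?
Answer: 289/4 ≈ 72.250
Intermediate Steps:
D(S, y) = y
f(t) = 0 (f(t) = (3 + t)*0 = 0)
B(X, E) = (-2 + E)/(2 + X)
f(-56) + (D(5, 5) + B(-4, -5))² = 0 + (5 + (-2 - 5)/(2 - 4))² = 0 + (5 - 7/(-2))² = 0 + (5 - ½*(-7))² = 0 + (5 + 7/2)² = 0 + (17/2)² = 0 + 289/4 = 289/4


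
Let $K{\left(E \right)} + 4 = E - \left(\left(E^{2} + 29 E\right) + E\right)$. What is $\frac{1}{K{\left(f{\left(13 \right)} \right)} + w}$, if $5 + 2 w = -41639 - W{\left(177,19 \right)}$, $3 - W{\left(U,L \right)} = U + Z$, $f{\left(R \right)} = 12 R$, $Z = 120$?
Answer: $- \frac{1}{49539} \approx -2.0186 \cdot 10^{-5}$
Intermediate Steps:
$W{\left(U,L \right)} = -117 - U$ ($W{\left(U,L \right)} = 3 - \left(U + 120\right) = 3 - \left(120 + U\right) = -117 - U$)
$w = -20675$ ($w = - \frac{5}{2} + \frac{-41639 - \left(-117 - 177\right)}{2} = - \frac{5}{2} + \frac{-41639 - -294}{2} = - \frac{5}{2} + \frac{-41639 + 294}{2} = - \frac{5}{2} + \frac{1}{2} \left(-41345\right) = - \frac{5}{2} - \frac{41345}{2} = -20675$)
$K{\left(E \right)} = -4 - E^{2} - 29 E$ ($K{\left(E \right)} = -4 - \left(E^{2} + 29 E\right) = -4 - E^{2} - 29 E$)
$\frac{1}{K{\left(f{\left(13 \right)} \right)} + w} = \frac{1}{\left(-4 - \left(12 \cdot 13\right)^{2} - 29 \cdot 12 \cdot 13\right) - 20675} = \frac{1}{\left(-4 - 156^{2} - 4524\right) - 20675} = \frac{1}{\left(-4 - 24336 - 4524\right) - 20675} = \frac{1}{-28864 - 20675} = \frac{1}{-49539} = - \frac{1}{49539}$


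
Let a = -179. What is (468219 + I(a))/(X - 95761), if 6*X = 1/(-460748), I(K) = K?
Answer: -1293890963520/264730135369 ≈ -4.8876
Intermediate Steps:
X = -1/2764488 (X = (⅙)/(-460748) = (⅙)*(-1/460748) = -1/2764488 ≈ -3.6173e-7)
(468219 + I(a))/(X - 95761) = (468219 - 179)/(-1/2764488 - 95761) = 468040/(-264730135369/2764488) = 468040*(-2764488/264730135369) = -1293890963520/264730135369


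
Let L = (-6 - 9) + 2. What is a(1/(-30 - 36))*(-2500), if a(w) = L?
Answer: 32500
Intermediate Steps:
L = -13 (L = -15 + 2 = -13)
a(w) = -13
a(1/(-30 - 36))*(-2500) = -13*(-2500) = 32500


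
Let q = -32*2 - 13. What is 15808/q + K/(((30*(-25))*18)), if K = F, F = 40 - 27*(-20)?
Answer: -10672633/51975 ≈ -205.34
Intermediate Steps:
q = -77 (q = -64 - 13 = -77)
F = 580 (F = 40 + 540 = 580)
K = 580
15808/q + K/(((30*(-25))*18)) = 15808/(-77) + 580/(((30*(-25))*18)) = 15808*(-1/77) + 580/((-750*18)) = -15808/77 + 580/(-13500) = -15808/77 + 580*(-1/13500) = -15808/77 - 29/675 = -10672633/51975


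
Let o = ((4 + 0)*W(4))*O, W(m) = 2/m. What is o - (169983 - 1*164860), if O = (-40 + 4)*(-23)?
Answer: -3467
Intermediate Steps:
O = 828 (O = -36*(-23) = 828)
o = 1656 (o = ((4 + 0)*(2/4))*828 = (4*(2*(¼)))*828 = (4*(½))*828 = 2*828 = 1656)
o - (169983 - 1*164860) = 1656 - (169983 - 1*164860) = 1656 - (169983 - 164860) = 1656 - 1*5123 = 1656 - 5123 = -3467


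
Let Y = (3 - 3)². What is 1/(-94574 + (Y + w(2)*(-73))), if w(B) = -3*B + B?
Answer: -1/94282 ≈ -1.0606e-5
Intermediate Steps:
w(B) = -2*B
Y = 0 (Y = 0² = 0)
1/(-94574 + (Y + w(2)*(-73))) = 1/(-94574 + (0 - 2*2*(-73))) = 1/(-94574 + (0 - 4*(-73))) = 1/(-94574 + (0 + 292)) = 1/(-94574 + 292) = 1/(-94282) = -1/94282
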